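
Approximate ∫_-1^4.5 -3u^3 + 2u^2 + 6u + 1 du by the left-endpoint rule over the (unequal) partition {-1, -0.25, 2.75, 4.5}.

-53.07421875

Subinterval widths: 0.75, 3, 1.75.
Left endpoints: -1, -0.25, 2.75.
f(-1) = 0, f(-0.25) = -0.328125, f(2.75) = -29.765625.
Sum = Σ Δu_i · f(u_i).
Sum = -53.07421875.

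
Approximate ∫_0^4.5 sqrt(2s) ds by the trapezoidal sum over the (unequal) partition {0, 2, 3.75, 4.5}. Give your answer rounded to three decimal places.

Subinterval widths: 2, 1.75, 0.75.
f(0) ≈ 0.000, f(2) ≈ 2.000, f(3.75) ≈ 2.739, f(4.5) ≈ 3.000.
On each subinterval the trapezoid contributes (Δs_i/2)·[f(s_{i-1}) + f(s_i)].
Sum ≈ 8.298.

8.298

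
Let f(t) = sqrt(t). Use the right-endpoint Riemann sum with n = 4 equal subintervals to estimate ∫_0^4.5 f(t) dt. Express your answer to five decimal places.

Δt = (4.5 − 0)/4 = 1.125.
Right endpoints: 1.125, 2.25, 3.375, 4.5.
f(1.125) ≈ 1.06066, f(2.25) ≈ 1.50000, f(3.375) ≈ 1.83712, f(4.5) ≈ 2.12132.
Sum = Δt · [f(1.125) + f(2.25) + f(3.375) + f(4.5)].
Sum ≈ 7.33399.

7.33399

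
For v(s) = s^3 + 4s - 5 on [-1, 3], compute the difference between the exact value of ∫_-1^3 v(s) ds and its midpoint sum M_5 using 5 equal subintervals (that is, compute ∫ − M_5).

0.64

Exact integral: ∫_-1^3 v(s) ds = 16.
M_5 = 15.36.
Error = 16 − 15.36 = 0.64.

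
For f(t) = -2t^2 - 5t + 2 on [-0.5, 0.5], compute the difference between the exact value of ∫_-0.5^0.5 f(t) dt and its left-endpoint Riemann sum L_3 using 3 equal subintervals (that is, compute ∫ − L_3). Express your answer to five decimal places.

-0.79630

Exact integral: ∫_-0.5^0.5 f(t) dt ≈ 1.8333333.
L_3 ≈ 2.6296296.
Error ≈ 1.8333333 − 2.6296296 ≈ -0.79630.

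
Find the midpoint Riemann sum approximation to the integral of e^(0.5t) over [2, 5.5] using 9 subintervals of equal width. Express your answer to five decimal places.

25.80802

Δt = (5.5 − 2)/9 = 7/18.
Midpoints: 79/36, 31/12, 107/36, 121/36, 3.75, 149/36, 163/36, 59/12, 191/36.
f(79/36) ≈ 2.99583, f(31/12) ≈ 3.63885, f(107/36) ≈ 4.41987, f(121/36) ≈ 5.36854, f(3.75) ≈ 6.52082, f(149/36) ≈ 7.92042, f(163/36) ≈ 9.62043, f(59/12) ≈ 11.68532, f(191/36) ≈ 14.19341.
Sum = Δt · [f(79/36) + f(31/12) + f(107/36) + ...].
Sum ≈ 25.80802.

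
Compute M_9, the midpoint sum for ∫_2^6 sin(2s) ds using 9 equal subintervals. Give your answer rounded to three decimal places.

Δs = (6 − 2)/9 = 4/9.
Midpoints: 20/9, 8/3, 28/9, 32/9, 4, 40/9, 44/9, 16/3, 52/9.
f(20/9) ≈ -0.964, f(8/3) ≈ -0.813, f(28/9) ≈ -0.061, f(32/9) ≈ 0.737, f(4) ≈ 0.989, f(40/9) ≈ 0.511, f(44/9) ≈ -0.346, f(16/3) ≈ -0.946, f(52/9) ≈ -0.847.
Sum = Δs · [f(20/9) + f(8/3) + f(28/9) + ...].
Sum ≈ -0.774.

-0.774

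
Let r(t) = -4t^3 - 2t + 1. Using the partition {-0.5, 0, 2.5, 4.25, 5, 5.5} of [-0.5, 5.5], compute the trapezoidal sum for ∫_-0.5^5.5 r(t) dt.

-1019.390625

Subinterval widths: 0.5, 2.5, 1.75, 0.75, 0.5.
r(-0.5) = 2.5, r(0) = 1, r(2.5) = -66.5, r(4.25) = -314.5625, r(5) = -509, r(5.5) = -675.5.
On each subinterval the trapezoid contributes (Δt_i/2)·[r(t_{i-1}) + r(t_i)].
Sum = -1019.390625.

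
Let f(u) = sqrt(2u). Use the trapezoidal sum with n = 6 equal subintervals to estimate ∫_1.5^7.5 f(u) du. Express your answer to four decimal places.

17.6065

Δu = (7.5 − 1.5)/6 = 1.
f(1.5) ≈ 1.7321, f(2.5) ≈ 2.2361, f(3.5) ≈ 2.6458, f(4.5) ≈ 3.0000, f(5.5) ≈ 3.3166, f(6.5) ≈ 3.6056, f(7.5) ≈ 3.8730.
T_6 = (Δu/2)·[f(u_0) + 2f(u_1) + ... + 2f(u_{5}) + f(u_6)].
Sum ≈ 17.6065.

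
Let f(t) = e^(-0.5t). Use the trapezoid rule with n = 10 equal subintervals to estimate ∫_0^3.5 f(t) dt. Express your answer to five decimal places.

Δt = (3.5 − 0)/10 = 0.35.
f(0) ≈ 1.00000, f(0.35) ≈ 0.83946, f(0.7) ≈ 0.70469, f(1.05) ≈ 0.59156, f(1.4) ≈ 0.49659, f(1.75) ≈ 0.41686, f(2.1) ≈ 0.34994, f(2.45) ≈ 0.29376, f(2.8) ≈ 0.24660, f(3.15) ≈ 0.20701, f(3.5) ≈ 0.17377.
T_10 = (Δt/2)·[f(t_0) + 2f(t_1) + ... + 2f(t_{9}) + f(t_10)].
Sum ≈ 1.65667.

1.65667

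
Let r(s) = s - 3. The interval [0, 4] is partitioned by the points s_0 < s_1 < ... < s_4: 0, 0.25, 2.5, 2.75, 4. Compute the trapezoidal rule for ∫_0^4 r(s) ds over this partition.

Subinterval widths: 0.25, 2.25, 0.25, 1.25.
r(0) = -3, r(0.25) = -2.75, r(2.5) = -0.5, r(2.75) = -0.25, r(4) = 1.
On each subinterval the trapezoid contributes (Δs_i/2)·[r(s_{i-1}) + r(s_i)].
Sum = -4.

-4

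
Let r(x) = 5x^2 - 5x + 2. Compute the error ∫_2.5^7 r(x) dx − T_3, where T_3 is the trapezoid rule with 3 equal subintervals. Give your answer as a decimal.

-8.4375

Exact integral: ∫_2.5^7 r(x) dx = 447.75.
T_3 = 456.1875.
Error = 447.75 − 456.1875 = -8.4375.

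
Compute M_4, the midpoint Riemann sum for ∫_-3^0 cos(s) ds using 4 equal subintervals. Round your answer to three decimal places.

Δs = (0 − (-3))/4 = 0.75.
Midpoints: -2.625, -1.875, -1.125, -0.375.
f(-2.625) ≈ -0.870, f(-1.875) ≈ -0.300, f(-1.125) ≈ 0.431, f(-0.375) ≈ 0.931.
Sum = Δs · [f(-2.625) + f(-1.875) + f(-1.125) + f(-0.375)].
Sum ≈ 0.144.

0.144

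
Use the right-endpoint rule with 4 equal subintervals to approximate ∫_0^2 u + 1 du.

4.5

Δu = (2 − 0)/4 = 0.5.
Right endpoints: 0.5, 1, 1.5, 2.
f(0.5) = 1.5, f(1) = 2, f(1.5) = 2.5, f(2) = 3.
Sum = Δu · [f(0.5) + f(1) + f(1.5) + f(2)].
Sum = 4.5.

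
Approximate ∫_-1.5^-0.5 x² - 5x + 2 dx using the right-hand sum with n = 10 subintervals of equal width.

Δx = (-0.5 − (-1.5))/10 = 0.1.
Right endpoints: -1.4, -1.3, -1.2, -1.1, -1, -0.9, -0.8, -0.7, -0.6, -0.5.
f(-1.4) = 10.96, f(-1.3) = 10.19, f(-1.2) = 9.44, f(-1.1) = 8.71, f(-1) = 8, f(-0.9) = 7.31, f(-0.8) = 6.64, f(-0.7) = 5.99, f(-0.6) = 5.36, f(-0.5) = 4.75.
Sum = Δx · [f(-1.4) + f(-1.3) + f(-1.2) + ...].
Sum = 7.735.

7.735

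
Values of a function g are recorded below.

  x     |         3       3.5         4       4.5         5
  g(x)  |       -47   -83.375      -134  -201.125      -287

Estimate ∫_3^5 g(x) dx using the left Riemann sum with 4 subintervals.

-232.75

Δx = 0.5.
Sum = 0.5·[(-47) + (-83.375) + (-134) + (-201.125)] = -232.75.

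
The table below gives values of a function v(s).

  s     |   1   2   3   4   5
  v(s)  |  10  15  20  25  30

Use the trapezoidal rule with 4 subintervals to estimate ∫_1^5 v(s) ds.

Δs = 1.
T_4 = (1/2)·[10 + 2·15 + 2·20 + 2·25 + 30] = 80.

80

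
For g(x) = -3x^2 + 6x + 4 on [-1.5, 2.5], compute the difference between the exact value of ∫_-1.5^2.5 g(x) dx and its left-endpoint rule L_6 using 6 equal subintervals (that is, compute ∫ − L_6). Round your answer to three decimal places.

4.889

Exact integral: ∫_-1.5^2.5 g(x) dx = 9.
L_6 ≈ 4.11111.
Error ≈ 9 − 4.11111 ≈ 4.889.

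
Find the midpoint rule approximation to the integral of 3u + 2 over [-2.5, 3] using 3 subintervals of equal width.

15.125

Δu = (3 − (-2.5))/3 = 11/6.
Midpoints: -19/12, 0.25, 25/12.
f(-19/12) = -2.75, f(0.25) = 2.75, f(25/12) = 8.25.
Sum = Δu · [f(-19/12) + f(0.25) + f(25/12)].
Sum = 15.125.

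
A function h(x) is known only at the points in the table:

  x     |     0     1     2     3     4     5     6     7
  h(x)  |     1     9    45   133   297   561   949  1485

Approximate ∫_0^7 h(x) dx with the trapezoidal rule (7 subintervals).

2737

Δx = 1.
T_7 = (1/2)·[1 + 2·9 + 2·45 + 2·133 + 2·297 + 2·561 + 2·949 + 1485] = 2737.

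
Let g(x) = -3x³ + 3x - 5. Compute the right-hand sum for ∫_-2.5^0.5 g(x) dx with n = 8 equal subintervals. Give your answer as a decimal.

Δx = (0.5 − (-2.5))/8 = 0.375.
Right endpoints: -2.125, -1.75, -1.375, -1, -0.625, -0.25, 0.125, 0.5.
g(-2.125) = 8915/512, g(-1.75) = 5.828125, g(-1.375) = -679/512, g(-1) = -5, g(-0.625) = -3145/512, g(-0.25) = -5.703125, g(0.125) = -2371/512, g(0.5) = -3.875.
Sum = Δx · [g(-2.125) + g(-1.75) + g(-1.375) + ...].
Sum = -1.2890625.

-1.2890625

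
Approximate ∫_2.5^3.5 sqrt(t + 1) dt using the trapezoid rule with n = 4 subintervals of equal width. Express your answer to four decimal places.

Δt = (3.5 − 2.5)/4 = 0.25.
f(2.5) ≈ 1.8708, f(2.75) ≈ 1.9365, f(3) ≈ 2.0000, f(3.25) ≈ 2.0616, f(3.5) ≈ 2.1213.
T_4 = (Δt/2)·[f(t_0) + 2f(t_1) + 2f(t_2) + 2f(t_3) + f(t_4)].
Sum ≈ 1.9985.

1.9985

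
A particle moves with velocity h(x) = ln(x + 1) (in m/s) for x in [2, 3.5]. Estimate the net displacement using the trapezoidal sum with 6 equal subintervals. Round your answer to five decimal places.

Δx = (3.5 − 2)/6 = 0.25.
h(2) ≈ 1.09861, h(2.25) ≈ 1.17865, h(2.5) ≈ 1.25276, h(2.75) ≈ 1.32176, h(3) ≈ 1.38629, h(3.25) ≈ 1.44692, h(3.5) ≈ 1.50408.
T_6 = (Δx/2)·[h(x_0) + 2h(x_1) + ... + 2h(x_{5}) + h(x_6)].
Sum ≈ 1.97193.

1.97193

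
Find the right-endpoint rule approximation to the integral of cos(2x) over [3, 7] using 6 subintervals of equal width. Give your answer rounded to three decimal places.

0.264

Δx = (7 − 3)/6 = 2/3.
Right endpoints: 11/3, 13/3, 5, 17/3, 19/3, 7.
f(11/3) ≈ 0.497, f(13/3) ≈ -0.726, f(5) ≈ -0.839, f(17/3) ≈ 0.331, f(19/3) ≈ 0.995, f(7) ≈ 0.137.
Sum = Δx · [f(11/3) + f(13/3) + f(5) + ...].
Sum ≈ 0.264.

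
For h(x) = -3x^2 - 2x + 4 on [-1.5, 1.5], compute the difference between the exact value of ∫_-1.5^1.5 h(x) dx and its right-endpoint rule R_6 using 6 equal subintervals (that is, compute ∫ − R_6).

1.875

Exact integral: ∫_-1.5^1.5 h(x) dx = 5.25.
R_6 = 3.375.
Error = 5.25 − 3.375 = 1.875.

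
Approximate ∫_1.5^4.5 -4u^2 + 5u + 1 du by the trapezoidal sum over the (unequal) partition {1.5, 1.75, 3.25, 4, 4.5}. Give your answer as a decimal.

-71.625

Subinterval widths: 0.25, 1.5, 0.75, 0.5.
f(1.5) = -0.5, f(1.75) = -2.5, f(3.25) = -25, f(4) = -43, f(4.5) = -57.5.
On each subinterval the trapezoid contributes (Δu_i/2)·[f(u_{i-1}) + f(u_i)].
Sum = -71.625.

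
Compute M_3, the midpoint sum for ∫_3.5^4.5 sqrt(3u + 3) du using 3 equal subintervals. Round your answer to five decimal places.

3.87155

Δu = (4.5 − 3.5)/3 = 1/3.
Midpoints: 11/3, 4, 13/3.
f(11/3) ≈ 3.74166, f(4) ≈ 3.87298, f(13/3) ≈ 4.00000.
Sum = Δu · [f(11/3) + f(4) + f(13/3)].
Sum ≈ 3.87155.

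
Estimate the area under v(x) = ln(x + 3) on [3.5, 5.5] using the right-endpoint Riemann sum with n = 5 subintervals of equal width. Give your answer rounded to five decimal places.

Δx = (5.5 − 3.5)/5 = 0.4.
Right endpoints: 3.9, 4.3, 4.7, 5.1, 5.5.
v(3.9) ≈ 1.93152, v(4.3) ≈ 1.98787, v(4.7) ≈ 2.04122, v(5.1) ≈ 2.09186, v(5.5) ≈ 2.14007.
Sum = Δx · [v(3.9) + v(4.3) + v(4.7) + v(5.1) + v(5.5)].
Sum ≈ 4.07702.

4.07702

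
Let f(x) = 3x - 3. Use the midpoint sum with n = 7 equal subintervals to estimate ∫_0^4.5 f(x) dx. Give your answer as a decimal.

Δx = (4.5 − 0)/7 = 9/14.
Midpoints: 9/28, 27/28, 45/28, 2.25, 81/28, 99/28, 117/28.
f(9/28) = -57/28, f(27/28) = -3/28, f(45/28) = 51/28, f(2.25) = 3.75, f(81/28) = 159/28, f(99/28) = 213/28, f(117/28) = 267/28.
Sum = Δx · [f(9/28) + f(27/28) + f(45/28) + ...].
Sum = 16.875.

16.875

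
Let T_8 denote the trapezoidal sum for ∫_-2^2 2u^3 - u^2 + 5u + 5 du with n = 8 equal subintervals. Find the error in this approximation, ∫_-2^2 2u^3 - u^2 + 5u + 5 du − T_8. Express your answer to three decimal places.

Exact integral: ∫_-2^2 f(u) du ≈ 14.66667.
T_8 = 14.5.
Error ≈ 14.66667 − 14.5 ≈ 0.167.

0.167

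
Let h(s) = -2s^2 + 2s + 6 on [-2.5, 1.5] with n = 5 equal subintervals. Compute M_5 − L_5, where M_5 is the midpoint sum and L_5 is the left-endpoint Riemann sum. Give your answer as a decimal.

M_5 = 7.76.
L_5 = 0.08.
M_5 − L_5 = 7.68.

7.68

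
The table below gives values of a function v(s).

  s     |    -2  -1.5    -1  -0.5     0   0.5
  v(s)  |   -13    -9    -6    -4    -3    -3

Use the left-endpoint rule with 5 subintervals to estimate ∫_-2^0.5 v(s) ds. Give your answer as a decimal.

Δs = 0.5.
Sum = 0.5·[(-13) + (-9) + (-6) + (-4) + (-3)] = -17.5.

-17.5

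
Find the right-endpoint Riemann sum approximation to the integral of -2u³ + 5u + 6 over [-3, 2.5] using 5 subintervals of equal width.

Δu = (2.5 − (-3))/5 = 1.1.
Right endpoints: -1.9, -0.8, 0.3, 1.4, 2.5.
f(-1.9) = 10.218, f(-0.8) = 3.024, f(0.3) = 7.446, f(1.4) = 7.512, f(2.5) = -12.75.
Sum = Δu · [f(-1.9) + f(-0.8) + f(0.3) + f(1.4) + f(2.5)].
Sum = 16.995.

16.995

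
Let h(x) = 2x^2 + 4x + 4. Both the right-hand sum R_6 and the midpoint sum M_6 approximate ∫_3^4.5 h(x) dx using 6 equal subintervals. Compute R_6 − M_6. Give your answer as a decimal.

R_6 = 74.84375.
M_6 = 71.234375.
R_6 − M_6 = 3.609375.

3.609375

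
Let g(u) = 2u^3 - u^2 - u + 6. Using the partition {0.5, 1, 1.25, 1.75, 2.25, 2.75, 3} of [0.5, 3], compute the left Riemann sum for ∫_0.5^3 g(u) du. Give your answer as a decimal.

Subinterval widths: 0.5, 0.25, 0.5, 0.5, 0.5, 0.25.
Left endpoints: 0.5, 1, 1.25, 1.75, 2.25, 2.75.
g(0.5) = 5.5, g(1) = 6, g(1.25) = 7.09375, g(1.75) = 11.90625, g(2.25) = 21.46875, g(2.75) = 37.28125.
Sum = Σ Δu_i · g(u_i).
Sum = 33.8046875.

33.8046875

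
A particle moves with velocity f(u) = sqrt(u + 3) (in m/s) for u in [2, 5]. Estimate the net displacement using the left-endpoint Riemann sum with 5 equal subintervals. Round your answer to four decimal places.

7.4523

Δu = (5 − 2)/5 = 0.6.
Left endpoints: 2, 2.6, 3.2, 3.8, 4.4.
f(2) ≈ 2.2361, f(2.6) ≈ 2.3664, f(3.2) ≈ 2.4900, f(3.8) ≈ 2.6077, f(4.4) ≈ 2.7203.
Sum = Δu · [f(2) + f(2.6) + f(3.2) + f(3.8) + f(4.4)].
Sum ≈ 7.4523.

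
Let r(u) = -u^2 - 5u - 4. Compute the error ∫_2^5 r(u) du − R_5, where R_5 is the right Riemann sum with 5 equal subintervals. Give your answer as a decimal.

10.98

Exact integral: ∫_2^5 r(u) du = -103.5.
R_5 = -114.48.
Error = -103.5 − (-114.48) = 10.98.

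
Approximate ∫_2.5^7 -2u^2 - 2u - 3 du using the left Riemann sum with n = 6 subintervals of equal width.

Δu = (7 − 2.5)/6 = 0.75.
Left endpoints: 2.5, 3.25, 4, 4.75, 5.5, 6.25.
f(2.5) = -20.5, f(3.25) = -30.625, f(4) = -43, f(4.75) = -57.625, f(5.5) = -74.5, f(6.25) = -93.625.
Sum = Δu · [f(2.5) + f(3.25) + f(4) + ...].
Sum = -239.90625.

-239.90625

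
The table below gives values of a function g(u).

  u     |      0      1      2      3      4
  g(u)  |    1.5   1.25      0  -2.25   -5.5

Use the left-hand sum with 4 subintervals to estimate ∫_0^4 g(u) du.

Δu = 1.
Sum = 1·[1.5 + 1.25 + 0 + (-2.25)] = 0.5.

0.5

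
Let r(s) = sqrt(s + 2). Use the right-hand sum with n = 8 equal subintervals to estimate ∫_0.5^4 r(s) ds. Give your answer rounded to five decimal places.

7.35089

Δs = (4 − 0.5)/8 = 0.4375.
Right endpoints: 0.9375, 1.375, 1.8125, 2.25, 2.6875, 3.125, 3.5625, 4.
r(0.9375) ≈ 1.71391, r(1.375) ≈ 1.83712, r(1.8125) ≈ 1.95256, r(2.25) ≈ 2.06155, r(2.6875) ≈ 2.16506, r(3.125) ≈ 2.26385, r(3.5625) ≈ 2.35850, r(4) ≈ 2.44949.
Sum = Δs · [r(0.9375) + r(1.375) + r(1.8125) + ...].
Sum ≈ 7.35089.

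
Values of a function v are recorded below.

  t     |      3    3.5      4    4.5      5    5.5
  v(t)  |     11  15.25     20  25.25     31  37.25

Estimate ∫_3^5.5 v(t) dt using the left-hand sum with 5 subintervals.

Δt = 0.5.
Sum = 0.5·[11 + 15.25 + 20 + 25.25 + 31] = 51.25.

51.25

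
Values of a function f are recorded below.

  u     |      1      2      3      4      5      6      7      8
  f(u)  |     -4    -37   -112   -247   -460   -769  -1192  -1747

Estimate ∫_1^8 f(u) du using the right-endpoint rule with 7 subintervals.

-4564

Δu = 1.
Sum = 1·[(-37) + (-112) + (-247) + (-460) + (-769) + (-1192) + (-1747)] = -4564.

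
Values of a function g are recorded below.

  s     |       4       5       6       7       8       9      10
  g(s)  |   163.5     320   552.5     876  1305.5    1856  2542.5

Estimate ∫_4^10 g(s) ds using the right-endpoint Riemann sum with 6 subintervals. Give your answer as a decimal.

Δs = 1.
Sum = 1·[320 + 552.5 + 876 + 1305.5 + 1856 + 2542.5] = 7452.5.

7452.5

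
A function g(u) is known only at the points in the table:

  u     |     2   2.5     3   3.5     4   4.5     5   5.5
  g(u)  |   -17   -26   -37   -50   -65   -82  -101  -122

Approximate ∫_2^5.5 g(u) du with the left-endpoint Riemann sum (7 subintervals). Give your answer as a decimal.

Δu = 0.5.
Sum = 0.5·[(-17) + (-26) + (-37) + (-50) + (-65) + (-82) + (-101)] = -189.

-189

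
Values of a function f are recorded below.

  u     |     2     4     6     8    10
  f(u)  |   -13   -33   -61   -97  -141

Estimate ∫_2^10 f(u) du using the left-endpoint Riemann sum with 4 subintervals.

-408

Δu = 2.
Sum = 2·[(-13) + (-33) + (-61) + (-97)] = -408.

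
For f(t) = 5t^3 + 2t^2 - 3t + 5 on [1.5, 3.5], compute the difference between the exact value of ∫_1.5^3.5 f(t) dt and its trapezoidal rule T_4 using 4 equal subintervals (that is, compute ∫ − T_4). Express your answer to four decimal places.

-3.2917

Exact integral: ∫_1.5^3.5 f(t) dt ≈ 202.583333.
T_4 = 205.875.
Error ≈ 202.583333 − 205.875 ≈ -3.2917.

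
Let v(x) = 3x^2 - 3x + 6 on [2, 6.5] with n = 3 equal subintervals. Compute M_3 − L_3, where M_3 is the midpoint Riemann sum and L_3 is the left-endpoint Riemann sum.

68.34375

M_3 = 233.71875.
L_3 = 165.375.
M_3 − L_3 = 68.34375.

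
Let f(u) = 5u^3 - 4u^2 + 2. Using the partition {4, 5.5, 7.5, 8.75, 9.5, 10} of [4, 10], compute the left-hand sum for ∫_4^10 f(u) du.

8418.67578125

Subinterval widths: 1.5, 2, 1.25, 0.75, 0.5.
Left endpoints: 4, 5.5, 7.5, 8.75, 9.5.
f(4) = 258, f(5.5) = 712.875, f(7.5) = 1886.375, f(8.75) = 3045.359375, f(9.5) = 3927.875.
Sum = Σ Δu_i · f(u_i).
Sum = 8418.67578125.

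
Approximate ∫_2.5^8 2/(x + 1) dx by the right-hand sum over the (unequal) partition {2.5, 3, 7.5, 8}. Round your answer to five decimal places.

1.41993

Subinterval widths: 0.5, 4.5, 0.5.
Right endpoints: 3, 7.5, 8.
f(3) = 0.5, f(7.5) = 4/17, f(8) = 2/9.
Sum = Σ Δx_i · f(x_i).
Sum ≈ 1.41993.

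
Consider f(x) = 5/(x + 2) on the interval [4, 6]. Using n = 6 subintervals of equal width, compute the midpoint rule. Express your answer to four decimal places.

1.4381

Δx = (6 − 4)/6 = 1/3.
Midpoints: 25/6, 4.5, 29/6, 31/6, 5.5, 35/6.
f(25/6) = 30/37, f(4.5) = 10/13, f(29/6) = 30/41, f(31/6) = 30/43, f(5.5) = 2/3, f(35/6) = 30/47.
Sum = Δx · [f(25/6) + f(4.5) + f(29/6) + ...].
Sum ≈ 1.4381.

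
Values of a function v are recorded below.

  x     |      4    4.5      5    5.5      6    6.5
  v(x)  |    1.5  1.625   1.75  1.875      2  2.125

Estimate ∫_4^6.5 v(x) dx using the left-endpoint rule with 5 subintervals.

4.375

Δx = 0.5.
Sum = 0.5·[1.5 + 1.625 + 1.75 + 1.875 + 2] = 4.375.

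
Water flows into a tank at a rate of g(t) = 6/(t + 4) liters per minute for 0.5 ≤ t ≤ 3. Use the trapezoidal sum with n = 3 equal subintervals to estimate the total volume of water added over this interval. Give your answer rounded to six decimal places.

Δt = (3 − 0.5)/3 = 5/6.
g(0.5) = 4/3, g(4/3) = 1.125, g(13/6) = 36/37, g(3) = 6/7.
T_3 = (Δt/2)·[g(t_0) + 2g(t_1) + 2g(t_2) + g(t_3)].
Sum ≈ 2.661009.

2.661009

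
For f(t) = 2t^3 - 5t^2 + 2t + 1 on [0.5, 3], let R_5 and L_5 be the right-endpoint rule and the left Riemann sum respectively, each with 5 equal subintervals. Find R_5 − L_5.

R_5 = 11.25.
L_5 = 3.75.
R_5 − L_5 = 7.5.

7.5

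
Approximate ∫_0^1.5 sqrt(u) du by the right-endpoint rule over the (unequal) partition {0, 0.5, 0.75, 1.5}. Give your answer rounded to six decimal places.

1.488618

Subinterval widths: 0.5, 0.25, 0.75.
Right endpoints: 0.5, 0.75, 1.5.
f(0.5) ≈ 0.707107, f(0.75) ≈ 0.866025, f(1.5) ≈ 1.224745.
Sum = Σ Δu_i · f(u_i).
Sum ≈ 1.488618.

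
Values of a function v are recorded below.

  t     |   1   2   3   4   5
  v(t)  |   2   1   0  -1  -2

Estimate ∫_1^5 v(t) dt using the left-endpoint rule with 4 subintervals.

Δt = 1.
Sum = 1·[2 + 1 + 0 + (-1)] = 2.

2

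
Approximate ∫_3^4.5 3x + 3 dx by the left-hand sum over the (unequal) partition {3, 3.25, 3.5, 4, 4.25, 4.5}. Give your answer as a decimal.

Subinterval widths: 0.25, 0.25, 0.5, 0.25, 0.25.
Left endpoints: 3, 3.25, 3.5, 4, 4.25.
f(3) = 12, f(3.25) = 12.75, f(3.5) = 13.5, f(4) = 15, f(4.25) = 15.75.
Sum = Σ Δx_i · f(x_i).
Sum = 20.625.

20.625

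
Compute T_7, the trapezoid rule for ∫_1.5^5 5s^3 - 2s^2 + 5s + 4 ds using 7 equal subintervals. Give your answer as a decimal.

Δs = (5 − 1.5)/7 = 0.5.
f(1.5) = 23.875, f(2) = 46, f(2.5) = 82.125, f(3) = 136, f(3.5) = 211.375, f(4) = 312, f(4.5) = 441.625, f(5) = 604.
T_7 = (Δs/2)·[f(s_0) + 2f(s_1) + ... + 2f(s_{6}) + f(s_7)].
Sum = 771.53125.

771.53125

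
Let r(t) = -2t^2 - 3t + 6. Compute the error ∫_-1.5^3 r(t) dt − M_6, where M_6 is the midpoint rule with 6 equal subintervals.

-0.421875

Exact integral: ∫_-1.5^3 r(t) dt = -3.375.
M_6 = -2.953125.
Error = -3.375 − (-2.953125) = -0.421875.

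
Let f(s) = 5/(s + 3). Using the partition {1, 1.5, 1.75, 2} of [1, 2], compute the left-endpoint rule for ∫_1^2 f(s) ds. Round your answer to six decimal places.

Subinterval widths: 0.5, 0.25, 0.25.
Left endpoints: 1, 1.5, 1.75.
f(1) = 1.25, f(1.5) = 10/9, f(1.75) = 20/19.
Sum = Σ Δs_i · f(s_i).
Sum ≈ 1.165936.

1.165936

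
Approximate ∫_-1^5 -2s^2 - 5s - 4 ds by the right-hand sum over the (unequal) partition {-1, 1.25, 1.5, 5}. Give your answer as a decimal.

-310.59375

Subinterval widths: 2.25, 0.25, 3.5.
Right endpoints: 1.25, 1.5, 5.
f(1.25) = -13.375, f(1.5) = -16, f(5) = -79.
Sum = Σ Δs_i · f(s_i).
Sum = -310.59375.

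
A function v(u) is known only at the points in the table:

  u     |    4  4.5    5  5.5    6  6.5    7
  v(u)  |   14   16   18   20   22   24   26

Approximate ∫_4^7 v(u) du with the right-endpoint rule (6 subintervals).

Δu = 0.5.
Sum = 0.5·[16 + 18 + 20 + 22 + 24 + 26] = 63.

63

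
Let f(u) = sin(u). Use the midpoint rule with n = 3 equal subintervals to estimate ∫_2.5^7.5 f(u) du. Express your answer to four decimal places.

-1.2922

Δu = (7.5 − 2.5)/3 = 5/3.
Midpoints: 10/3, 5, 20/3.
f(10/3) ≈ -0.1906, f(5) ≈ -0.9589, f(20/3) ≈ 0.3742.
Sum = Δu · [f(10/3) + f(5) + f(20/3)].
Sum ≈ -1.2922.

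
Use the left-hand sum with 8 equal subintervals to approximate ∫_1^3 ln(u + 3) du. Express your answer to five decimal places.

Δu = (3 − 1)/8 = 0.25.
Left endpoints: 1, 1.25, 1.5, 1.75, 2, 2.25, 2.5, 2.75.
f(1) ≈ 1.38629, f(1.25) ≈ 1.44692, f(1.5) ≈ 1.50408, f(1.75) ≈ 1.55814, f(2) ≈ 1.60944, f(2.25) ≈ 1.65823, f(2.5) ≈ 1.70475, f(2.75) ≈ 1.74920.
Sum = Δu · [f(1) + f(1.25) + f(1.5) + ...].
Sum ≈ 3.15426.

3.15426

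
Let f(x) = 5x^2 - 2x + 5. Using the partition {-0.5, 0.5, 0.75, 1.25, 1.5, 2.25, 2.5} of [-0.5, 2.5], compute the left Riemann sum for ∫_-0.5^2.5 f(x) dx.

30.6875

Subinterval widths: 1, 0.25, 0.5, 0.25, 0.75, 0.25.
Left endpoints: -0.5, 0.5, 0.75, 1.25, 1.5, 2.25.
f(-0.5) = 7.25, f(0.5) = 5.25, f(0.75) = 6.3125, f(1.25) = 10.3125, f(1.5) = 13.25, f(2.25) = 25.8125.
Sum = Σ Δx_i · f(x_i).
Sum = 30.6875.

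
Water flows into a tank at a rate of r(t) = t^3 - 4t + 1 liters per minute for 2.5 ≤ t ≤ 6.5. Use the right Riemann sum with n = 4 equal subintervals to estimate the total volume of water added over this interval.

Δt = (6.5 − 2.5)/4 = 1.
Right endpoints: 3.5, 4.5, 5.5, 6.5.
r(3.5) = 29.875, r(4.5) = 74.125, r(5.5) = 145.375, r(6.5) = 249.625.
Sum = Δt · [r(3.5) + r(4.5) + r(5.5) + r(6.5)].
Sum = 499.

499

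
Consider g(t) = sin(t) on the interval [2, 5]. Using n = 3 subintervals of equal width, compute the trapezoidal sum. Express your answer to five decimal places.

-0.64050

Δt = (5 − 2)/3 = 1.
g(2) ≈ 0.90930, g(3) ≈ 0.14112, g(4) ≈ -0.75680, g(5) ≈ -0.95892.
T_3 = (Δt/2)·[g(t_0) + 2g(t_1) + 2g(t_2) + g(t_3)].
Sum ≈ -0.64050.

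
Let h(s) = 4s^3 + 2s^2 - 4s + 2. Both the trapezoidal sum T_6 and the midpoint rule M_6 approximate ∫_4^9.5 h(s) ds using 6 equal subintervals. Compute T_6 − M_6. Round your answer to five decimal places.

95.89670

T_6 ≈ 8344.4103009.
M_6 ≈ 8248.5135995.
T_6 − M_6 ≈ 95.89670.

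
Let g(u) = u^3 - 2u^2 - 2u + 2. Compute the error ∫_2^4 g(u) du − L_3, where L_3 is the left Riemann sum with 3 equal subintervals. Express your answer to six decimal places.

8.296296

Exact integral: ∫_2^4 g(u) du ≈ 14.66666667.
L_3 ≈ 6.37037037.
Error ≈ 14.66666667 − 6.37037037 ≈ 8.296296.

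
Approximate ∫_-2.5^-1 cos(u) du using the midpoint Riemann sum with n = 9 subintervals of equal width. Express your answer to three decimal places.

-0.243

Δu = (-1 − (-2.5))/9 = 1/6.
Midpoints: -29/12, -2.25, -25/12, -23/12, -1.75, -19/12, -17/12, -1.25, -13/12.
f(-29/12) ≈ -0.749, f(-2.25) ≈ -0.628, f(-25/12) ≈ -0.490, f(-23/12) ≈ -0.339, f(-1.75) ≈ -0.178, f(-19/12) ≈ -0.013, f(-17/12) ≈ 0.154, f(-1.25) ≈ 0.315, f(-13/12) ≈ 0.468.
Sum = Δu · [f(-29/12) + f(-2.25) + f(-25/12) + ...].
Sum ≈ -0.243.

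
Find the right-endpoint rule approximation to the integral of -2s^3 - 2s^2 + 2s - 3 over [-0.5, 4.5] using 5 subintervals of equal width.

-378.75

Δs = (4.5 − (-0.5))/5 = 1.
Right endpoints: 0.5, 1.5, 2.5, 3.5, 4.5.
f(0.5) = -2.75, f(1.5) = -11.25, f(2.5) = -41.75, f(3.5) = -106.25, f(4.5) = -216.75.
Sum = Δs · [f(0.5) + f(1.5) + f(2.5) + f(3.5) + f(4.5)].
Sum = -378.75.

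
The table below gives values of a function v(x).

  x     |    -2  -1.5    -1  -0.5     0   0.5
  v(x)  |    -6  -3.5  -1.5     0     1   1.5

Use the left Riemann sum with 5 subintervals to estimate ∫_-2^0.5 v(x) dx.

-5

Δx = 0.5.
Sum = 0.5·[(-6) + (-3.5) + (-1.5) + 0 + 1] = -5.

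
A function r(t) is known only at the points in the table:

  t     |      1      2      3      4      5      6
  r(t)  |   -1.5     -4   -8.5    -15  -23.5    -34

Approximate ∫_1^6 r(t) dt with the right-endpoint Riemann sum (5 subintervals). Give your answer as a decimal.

-85

Δt = 1.
Sum = 1·[(-4) + (-8.5) + (-15) + (-23.5) + (-34)] = -85.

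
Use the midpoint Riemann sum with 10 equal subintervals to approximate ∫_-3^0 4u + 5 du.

-3

Δu = (0 − (-3))/10 = 0.3.
Midpoints: -2.85, -2.55, -2.25, -1.95, -1.65, -1.35, -1.05, -0.75, -0.45, -0.15.
f(-2.85) = -6.4, f(-2.55) = -5.2, f(-2.25) = -4, f(-1.95) = -2.8, f(-1.65) = -1.6, f(-1.35) = -0.4, f(-1.05) = 0.8, f(-0.75) = 2, f(-0.45) = 3.2, f(-0.15) = 4.4.
Sum = Δu · [f(-2.85) + f(-2.55) + f(-2.25) + ...].
Sum = -3.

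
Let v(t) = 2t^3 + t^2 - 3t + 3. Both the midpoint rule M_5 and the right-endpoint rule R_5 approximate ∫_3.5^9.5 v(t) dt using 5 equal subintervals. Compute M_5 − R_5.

M_5 = 4141.2.
R_5 = 5241.
M_5 − R_5 = -1099.8.

-1099.8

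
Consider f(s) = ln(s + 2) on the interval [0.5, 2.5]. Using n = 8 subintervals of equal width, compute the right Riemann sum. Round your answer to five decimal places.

2.55017

Δs = (2.5 − 0.5)/8 = 0.25.
Right endpoints: 0.75, 1, 1.25, 1.5, 1.75, 2, 2.25, 2.5.
f(0.75) ≈ 1.01160, f(1) ≈ 1.09861, f(1.25) ≈ 1.17865, f(1.5) ≈ 1.25276, f(1.75) ≈ 1.32176, f(2) ≈ 1.38629, f(2.25) ≈ 1.44692, f(2.5) ≈ 1.50408.
Sum = Δs · [f(0.75) + f(1) + f(1.25) + ...].
Sum ≈ 2.55017.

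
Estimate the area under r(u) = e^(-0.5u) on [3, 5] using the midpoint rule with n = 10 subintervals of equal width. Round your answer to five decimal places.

0.28197

Δu = (5 − 3)/10 = 0.2.
Midpoints: 3.1, 3.3, 3.5, 3.7, 3.9, 4.1, 4.3, 4.5, 4.7, 4.9.
r(3.1) ≈ 0.21225, r(3.3) ≈ 0.19205, r(3.5) ≈ 0.17377, r(3.7) ≈ 0.15724, r(3.9) ≈ 0.14227, r(4.1) ≈ 0.12873, r(4.3) ≈ 0.11648, r(4.5) ≈ 0.10540, r(4.7) ≈ 0.09537, r(4.9) ≈ 0.08629.
Sum = Δu · [r(3.1) + r(3.3) + r(3.5) + ...].
Sum ≈ 0.28197.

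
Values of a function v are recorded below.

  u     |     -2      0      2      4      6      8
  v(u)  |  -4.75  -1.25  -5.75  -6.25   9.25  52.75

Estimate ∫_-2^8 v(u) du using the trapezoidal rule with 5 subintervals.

Δu = 2.
T_5 = (2/2)·[(-4.75) + 2·(-1.25) + 2·(-5.75) + 2·(-6.25) + 2·9.25 + 52.75] = 40.

40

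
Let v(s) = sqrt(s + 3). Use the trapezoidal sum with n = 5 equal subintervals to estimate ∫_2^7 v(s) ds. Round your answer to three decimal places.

Δs = (7 − 2)/5 = 1.
v(2) ≈ 2.236, v(3) ≈ 2.449, v(4) ≈ 2.646, v(5) ≈ 2.828, v(6) ≈ 3.000, v(7) ≈ 3.162.
T_5 = (Δs/2)·[v(s_0) + 2v(s_1) + ... + 2v(s_{4}) + v(s_5)].
Sum ≈ 13.623.

13.623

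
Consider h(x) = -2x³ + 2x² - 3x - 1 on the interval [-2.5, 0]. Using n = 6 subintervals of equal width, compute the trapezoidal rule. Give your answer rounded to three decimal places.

37.510

Δx = (0 − (-2.5))/6 = 5/12.
h(-2.5) = 50.25, h(-25/12) = 27661/864, h(-5/3) = 508/27, h(-1.25) = 9.78125, h(-5/6) = 437/108, h(-5/12) = 641/864, h(0) = -1.
T_6 = (Δx/2)·[h(x_0) + 2h(x_1) + ... + 2h(x_{5}) + h(x_6)].
Sum ≈ 37.510.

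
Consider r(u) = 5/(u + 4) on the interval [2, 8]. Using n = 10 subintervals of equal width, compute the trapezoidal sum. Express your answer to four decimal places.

Δu = (8 − 2)/10 = 0.6.
r(2) = 5/6, r(2.6) = 25/33, r(3.2) = 25/36, r(3.8) = 25/39, r(4.4) = 25/42, r(5) = 5/9, r(5.6) = 25/48, r(6.2) = 25/51, r(6.8) = 25/54, r(7.4) = 25/57, r(8) = 5/12.
T_10 = (Δu/2)·[r(u_0) + 2r(u_1) + ... + 2r(u_{9}) + r(u_10)].
Sum ≈ 3.4689.

3.4689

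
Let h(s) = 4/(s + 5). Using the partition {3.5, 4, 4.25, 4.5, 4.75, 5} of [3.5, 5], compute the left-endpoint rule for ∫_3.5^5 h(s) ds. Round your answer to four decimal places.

0.6623

Subinterval widths: 0.5, 0.25, 0.25, 0.25, 0.25.
Left endpoints: 3.5, 4, 4.25, 4.5, 4.75.
h(3.5) = 8/17, h(4) = 4/9, h(4.25) = 16/37, h(4.5) = 8/19, h(4.75) = 16/39.
Sum = Σ Δs_i · h(s_i).
Sum ≈ 0.6623.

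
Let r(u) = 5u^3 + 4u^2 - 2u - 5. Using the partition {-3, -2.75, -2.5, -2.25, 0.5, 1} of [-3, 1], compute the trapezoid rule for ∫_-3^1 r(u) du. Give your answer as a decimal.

-106.25390625

Subinterval widths: 0.25, 0.25, 0.25, 2.75, 0.5.
r(-3) = -98, r(-2.75) = -73.234375, r(-2.5) = -53.125, r(-2.25) = -37.203125, r(0.5) = -4.375, r(1) = 2.
On each subinterval the trapezoid contributes (Δu_i/2)·[r(u_{i-1}) + r(u_i)].
Sum = -106.25390625.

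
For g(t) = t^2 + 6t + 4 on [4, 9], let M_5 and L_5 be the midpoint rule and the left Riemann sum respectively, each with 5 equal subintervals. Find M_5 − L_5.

46.25

M_5 = 436.25.
L_5 = 390.
M_5 − L_5 = 46.25.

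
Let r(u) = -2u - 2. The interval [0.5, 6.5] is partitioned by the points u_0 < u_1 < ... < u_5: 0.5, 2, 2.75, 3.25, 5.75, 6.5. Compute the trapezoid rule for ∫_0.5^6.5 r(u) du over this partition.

Subinterval widths: 1.5, 0.75, 0.5, 2.5, 0.75.
r(0.5) = -3, r(2) = -6, r(2.75) = -7.5, r(3.25) = -8.5, r(5.75) = -13.5, r(6.5) = -15.
On each subinterval the trapezoid contributes (Δu_i/2)·[r(u_{i-1}) + r(u_i)].
Sum = -54.

-54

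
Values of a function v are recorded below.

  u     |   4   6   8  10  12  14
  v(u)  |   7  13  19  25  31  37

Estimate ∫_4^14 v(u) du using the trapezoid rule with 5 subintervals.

220

Δu = 2.
T_5 = (2/2)·[7 + 2·13 + 2·19 + 2·25 + 2·31 + 37] = 220.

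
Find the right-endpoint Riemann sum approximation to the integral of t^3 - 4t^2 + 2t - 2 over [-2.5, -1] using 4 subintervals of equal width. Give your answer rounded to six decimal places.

-30.348633

Δt = (-1 − (-2.5))/4 = 0.375.
Right endpoints: -2.125, -1.75, -1.375, -1.
f(-2.125) = -17361/512, f(-1.75) = -23.109375, f(-1.375) = -7635/512, f(-1) = -9.
Sum = Δt · [f(-2.125) + f(-1.75) + f(-1.375) + f(-1)].
Sum ≈ -30.348633.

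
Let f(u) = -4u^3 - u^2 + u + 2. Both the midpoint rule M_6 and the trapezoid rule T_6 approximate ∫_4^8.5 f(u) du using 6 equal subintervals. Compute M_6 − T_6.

M_6 = -5094.28125.
T_6 = -5142.375.
M_6 − T_6 = 48.09375.

48.09375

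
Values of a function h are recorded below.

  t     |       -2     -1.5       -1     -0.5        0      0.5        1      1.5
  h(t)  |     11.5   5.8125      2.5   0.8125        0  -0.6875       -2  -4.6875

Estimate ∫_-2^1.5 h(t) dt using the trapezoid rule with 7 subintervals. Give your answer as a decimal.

4.921875

Δt = 0.5.
T_7 = (0.5/2)·[11.5 + 2·5.8125 + 2·2.5 + 2·0.8125 + 2·0 + 2·(-0.6875) + 2·(-2) + (-4.6875)] = 4.921875.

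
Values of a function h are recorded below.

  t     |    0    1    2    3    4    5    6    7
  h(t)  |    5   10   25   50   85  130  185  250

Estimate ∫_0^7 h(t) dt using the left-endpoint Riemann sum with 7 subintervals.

Δt = 1.
Sum = 1·[5 + 10 + 25 + 50 + 85 + 130 + 185] = 490.

490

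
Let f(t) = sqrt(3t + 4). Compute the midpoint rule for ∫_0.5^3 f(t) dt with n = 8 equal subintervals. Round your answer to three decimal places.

Δt = (3 − 0.5)/8 = 0.3125.
Midpoints: 0.65625, 0.96875, 1.28125, 1.59375, 1.90625, 2.21875, 2.53125, 2.84375.
f(0.65625) ≈ 2.443, f(0.96875) ≈ 2.628, f(1.28125) ≈ 2.801, f(1.59375) ≈ 2.963, f(1.90625) ≈ 3.117, f(2.21875) ≈ 3.264, f(2.53125) ≈ 3.405, f(2.84375) ≈ 3.540.
Sum = Δt · [f(0.65625) + f(0.96875) + f(1.28125) + ...].
Sum ≈ 7.551.

7.551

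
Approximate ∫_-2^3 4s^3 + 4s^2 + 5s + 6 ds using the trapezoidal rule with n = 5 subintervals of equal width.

162.5

Δs = (3 − (-2))/5 = 1.
f(-2) = -20, f(-1) = 1, f(0) = 6, f(1) = 19, f(2) = 64, f(3) = 165.
T_5 = (Δs/2)·[f(s_0) + 2f(s_1) + ... + 2f(s_{4}) + f(s_5)].
Sum = 162.5.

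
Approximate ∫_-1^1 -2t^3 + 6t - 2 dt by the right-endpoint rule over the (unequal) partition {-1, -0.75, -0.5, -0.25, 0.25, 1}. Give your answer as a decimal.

-2.234375

Subinterval widths: 0.25, 0.25, 0.25, 0.5, 0.75.
Right endpoints: -0.75, -0.5, -0.25, 0.25, 1.
f(-0.75) = -5.65625, f(-0.5) = -4.75, f(-0.25) = -3.46875, f(0.25) = -0.53125, f(1) = 2.
Sum = Σ Δt_i · f(t_i).
Sum = -2.234375.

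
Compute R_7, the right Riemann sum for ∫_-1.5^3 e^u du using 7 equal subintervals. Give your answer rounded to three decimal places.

Δu = (3 − (-1.5))/7 = 9/14.
Right endpoints: -6/7, -3/14, 3/7, 15/14, 12/7, 33/14, 3.
f(-6/7) ≈ 0.424, f(-3/14) ≈ 0.807, f(3/7) ≈ 1.535, f(15/14) ≈ 2.920, f(12/7) ≈ 5.553, f(33/14) ≈ 10.561, f(3) ≈ 20.086.
Sum = Δu · [f(-6/7) + f(-3/14) + f(3/7) + ...].
Sum ≈ 26.926.

26.926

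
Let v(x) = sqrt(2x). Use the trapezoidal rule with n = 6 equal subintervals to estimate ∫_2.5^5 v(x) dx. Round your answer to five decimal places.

6.81225

Δx = (5 − 2.5)/6 = 5/12.
v(2.5) ≈ 2.23607, v(35/12) ≈ 2.41523, v(10/3) ≈ 2.58199, v(3.75) ≈ 2.73861, v(25/6) ≈ 2.88675, v(55/12) ≈ 3.02765, v(5) ≈ 3.16228.
T_6 = (Δx/2)·[v(x_0) + 2v(x_1) + ... + 2v(x_{5}) + v(x_6)].
Sum ≈ 6.81225.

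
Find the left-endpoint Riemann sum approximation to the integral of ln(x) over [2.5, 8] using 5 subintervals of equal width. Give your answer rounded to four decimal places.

8.1776

Δx = (8 − 2.5)/5 = 1.1.
Left endpoints: 2.5, 3.6, 4.7, 5.8, 6.9.
f(2.5) ≈ 0.9163, f(3.6) ≈ 1.2809, f(4.7) ≈ 1.5476, f(5.8) ≈ 1.7579, f(6.9) ≈ 1.9315.
Sum = Δx · [f(2.5) + f(3.6) + f(4.7) + f(5.8) + f(6.9)].
Sum ≈ 8.1776.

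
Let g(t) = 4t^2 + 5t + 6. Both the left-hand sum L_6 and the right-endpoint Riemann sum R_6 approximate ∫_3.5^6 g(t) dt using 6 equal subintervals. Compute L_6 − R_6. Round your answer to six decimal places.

L_6 ≈ 283.10185185.
R_6 ≈ 327.89351852.
L_6 − R_6 ≈ -44.791667.

-44.791667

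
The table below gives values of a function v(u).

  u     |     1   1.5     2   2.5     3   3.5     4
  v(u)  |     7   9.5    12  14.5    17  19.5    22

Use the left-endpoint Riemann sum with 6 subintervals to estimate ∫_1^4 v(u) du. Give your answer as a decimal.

39.75

Δu = 0.5.
Sum = 0.5·[7 + 9.5 + 12 + 14.5 + 17 + 19.5] = 39.75.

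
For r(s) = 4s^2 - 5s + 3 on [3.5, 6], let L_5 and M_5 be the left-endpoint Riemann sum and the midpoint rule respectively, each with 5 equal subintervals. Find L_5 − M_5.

L_5 = 158.75.
M_5 = 178.75.
L_5 − M_5 = -20.

-20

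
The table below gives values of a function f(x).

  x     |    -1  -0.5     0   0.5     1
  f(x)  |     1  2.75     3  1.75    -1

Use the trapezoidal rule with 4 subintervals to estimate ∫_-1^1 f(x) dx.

Δx = 0.5.
T_4 = (0.5/2)·[1 + 2·2.75 + 2·3 + 2·1.75 + (-1)] = 3.75.

3.75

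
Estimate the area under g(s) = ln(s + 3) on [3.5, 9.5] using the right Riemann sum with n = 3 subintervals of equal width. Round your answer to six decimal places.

Δs = (9.5 − 3.5)/3 = 2.
Right endpoints: 5.5, 7.5, 9.5.
g(5.5) ≈ 2.140066, g(7.5) ≈ 2.351375, g(9.5) ≈ 2.525729.
Sum = Δs · [g(5.5) + g(7.5) + g(9.5)].
Sum ≈ 14.034340.

14.034340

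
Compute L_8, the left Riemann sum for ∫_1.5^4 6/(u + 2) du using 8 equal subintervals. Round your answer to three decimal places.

Δu = (4 − 1.5)/8 = 0.3125.
Left endpoints: 1.5, 1.8125, 2.125, 2.4375, 2.75, 3.0625, 3.375, 3.6875.
f(1.5) = 12/7, f(1.8125) = 96/61, f(2.125) = 16/11, f(2.4375) = 96/71, f(2.75) = 24/19, f(3.0625) = 32/27, f(3.375) = 48/43, f(3.6875) = 96/91.
Sum = Δu · [f(1.5) + f(1.8125) + f(2.125) + ...].
Sum ≈ 3.348.

3.348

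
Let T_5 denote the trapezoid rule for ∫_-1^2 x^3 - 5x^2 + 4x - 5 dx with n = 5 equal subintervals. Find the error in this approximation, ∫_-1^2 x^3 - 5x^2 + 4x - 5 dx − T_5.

Exact integral: ∫_-1^2 f(x) dx = -20.25.
T_5 = -20.88.
Error = -20.25 − (-20.88) = 0.63.

0.63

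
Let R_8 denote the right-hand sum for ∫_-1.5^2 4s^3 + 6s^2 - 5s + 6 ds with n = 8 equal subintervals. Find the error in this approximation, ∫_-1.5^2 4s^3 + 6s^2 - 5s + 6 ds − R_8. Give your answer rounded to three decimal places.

-9.427

Exact integral: ∫_-1.5^2 f(s) ds = 50.3125.
R_8 ≈ 59.73926.
Error ≈ 50.3125 − 59.73926 ≈ -9.427.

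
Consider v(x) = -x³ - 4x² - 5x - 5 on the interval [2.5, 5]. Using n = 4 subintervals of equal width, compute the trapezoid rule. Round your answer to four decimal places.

Δx = (5 − 2.5)/4 = 0.625.
v(2.5) = -58.125, v(3.125) = -46185/512, v(3.75) = -132.734375, v(4.375) = -95835/512, v(5) = -255.
T_4 = (Δx/2)·[v(x_0) + 2v(x_1) + 2v(x_2) + 2v(x_3) + v(x_4)].
Sum ≈ -354.1748.

-354.1748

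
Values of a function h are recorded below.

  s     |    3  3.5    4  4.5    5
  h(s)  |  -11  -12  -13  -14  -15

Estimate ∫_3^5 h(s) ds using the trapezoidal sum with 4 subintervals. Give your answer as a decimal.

Δs = 0.5.
T_4 = (0.5/2)·[(-11) + 2·(-12) + 2·(-13) + 2·(-14) + (-15)] = -26.

-26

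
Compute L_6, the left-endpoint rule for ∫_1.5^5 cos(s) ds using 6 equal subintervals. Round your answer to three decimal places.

Δs = (5 − 1.5)/6 = 7/12.
Left endpoints: 1.5, 25/12, 8/3, 3.25, 23/6, 53/12.
f(1.5) ≈ 0.071, f(25/12) ≈ -0.490, f(8/3) ≈ -0.889, f(3.25) ≈ -0.994, f(23/6) ≈ -0.770, f(53/12) ≈ -0.291.
Sum = Δs · [f(1.5) + f(25/12) + f(8/3) + ...].
Sum ≈ -1.963.

-1.963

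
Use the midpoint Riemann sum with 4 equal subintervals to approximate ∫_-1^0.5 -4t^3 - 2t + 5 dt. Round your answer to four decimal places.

9.1348

Δt = (0.5 − (-1))/4 = 0.375.
Midpoints: -0.8125, -0.4375, -0.0625, 0.3125.
f(-0.8125) = 8981/1024, f(-0.4375) = 6359/1024, f(-0.0625) = 5249/1024, f(0.3125) = 4355/1024.
Sum = Δt · [f(-0.8125) + f(-0.4375) + f(-0.0625) + f(0.3125)].
Sum ≈ 9.1348.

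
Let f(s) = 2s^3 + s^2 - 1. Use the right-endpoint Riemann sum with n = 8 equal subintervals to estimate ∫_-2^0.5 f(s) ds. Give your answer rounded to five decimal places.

-5.94971

Δs = (0.5 − (-2))/8 = 0.3125.
Right endpoints: -1.6875, -1.375, -1.0625, -0.75, -0.4375, -0.125, 0.1875, 0.5.
f(-1.6875) = -15899/2048, f(-1.375) = -4.30859375, f(-1.0625) = -4649/2048, f(-0.75) = -1.28125, f(-0.4375) = -1999/2048, f(-0.125) = -0.98828125, f(0.1875) = -1949/2048, f(0.5) = -0.5.
Sum = Δs · [f(-1.6875) + f(-1.375) + f(-1.0625) + ...].
Sum ≈ -5.94971.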